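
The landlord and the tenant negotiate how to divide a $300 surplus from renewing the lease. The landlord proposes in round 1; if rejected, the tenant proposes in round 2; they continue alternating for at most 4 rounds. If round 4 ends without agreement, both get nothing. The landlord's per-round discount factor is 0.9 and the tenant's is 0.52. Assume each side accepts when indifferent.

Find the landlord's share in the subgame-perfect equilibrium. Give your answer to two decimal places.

211.39

Round 4 (the tenant proposes): the landlord will accept anything ≥ 0, so the tenant offers 0 and keeps 300.
Round 3 (the landlord proposes): the tenant can get 300 next round, worth 0.52 × 300 = 156 now; the landlord offers that and keeps 144.
Round 2 (the tenant proposes): the landlord can get 144 next round, worth 0.9 × 144 = 129.6 now. The tenant offers 129.6 and keeps 300 − 129.6 = 170.4.
Round 1 (the landlord proposes): the tenant can get 170.4 next round, worth 0.52 × 170.4 = 88.608 now. The landlord offers 88.608 and keeps 300 − 88.608 = 211.392.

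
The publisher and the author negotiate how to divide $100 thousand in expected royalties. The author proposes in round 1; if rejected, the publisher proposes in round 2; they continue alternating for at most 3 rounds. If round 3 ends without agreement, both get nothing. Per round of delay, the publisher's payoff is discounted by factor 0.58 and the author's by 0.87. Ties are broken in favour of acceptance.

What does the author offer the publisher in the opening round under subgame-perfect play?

7.54

Round 3 (the author proposes): rejection yields 0 for the publisher; the author offers 0 and keeps 100.
Round 2 (the publisher proposes): the author can get 100 next round, worth 0.87 × 100 = 87 now; the publisher offers that and keeps 13.
Round 1 (the author proposes): the publisher can get 13 next round, worth 0.58 × 13 = 7.54 now; the author offers that and keeps 92.46.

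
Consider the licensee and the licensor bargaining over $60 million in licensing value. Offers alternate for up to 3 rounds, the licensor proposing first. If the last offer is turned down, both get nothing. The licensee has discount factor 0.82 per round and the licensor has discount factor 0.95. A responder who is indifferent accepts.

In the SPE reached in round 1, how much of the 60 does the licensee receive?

2.46

Round 3 (the licensor proposes): rejection yields 0 for the licensee; the licensor offers 0 and keeps 60.
Round 2 (the licensee proposes): the licensor can get 60 next round, worth 0.95 × 60 = 57 now; the licensee offers that and keeps 3.
Round 1 (the licensor proposes): the licensee can get 3 next round, worth 0.82 × 3 = 2.46 now; the licensor offers that and keeps 57.54.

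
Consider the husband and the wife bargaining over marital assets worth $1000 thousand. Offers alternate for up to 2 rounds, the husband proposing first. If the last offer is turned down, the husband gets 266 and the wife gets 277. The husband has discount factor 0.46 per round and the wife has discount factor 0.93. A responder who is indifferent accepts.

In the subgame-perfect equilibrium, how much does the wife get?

Solve by backward induction from round 2.
Round 2 (the wife proposes): the husband gets 266 if talks fail, so the wife offers 266 and keeps 734.
Round 1 (the husband proposes): the wife can get 734 next round, worth 0.93 × 734 = 682.62 now; the husband offers that and keeps 317.38.

682.62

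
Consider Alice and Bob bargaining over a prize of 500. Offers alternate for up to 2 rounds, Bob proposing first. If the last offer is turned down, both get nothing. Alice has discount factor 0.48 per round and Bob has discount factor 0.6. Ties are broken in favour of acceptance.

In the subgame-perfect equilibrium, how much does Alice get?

Solve by backward induction from round 2.
Round 2 (Alice proposes): Bob will accept anything ≥ 0, so Alice offers 0 and keeps 500.
Round 1 (Bob proposes): Alice can get 500 next round, worth 0.48 × 500 = 240 now, so Bob offers 240, keeping 260.

240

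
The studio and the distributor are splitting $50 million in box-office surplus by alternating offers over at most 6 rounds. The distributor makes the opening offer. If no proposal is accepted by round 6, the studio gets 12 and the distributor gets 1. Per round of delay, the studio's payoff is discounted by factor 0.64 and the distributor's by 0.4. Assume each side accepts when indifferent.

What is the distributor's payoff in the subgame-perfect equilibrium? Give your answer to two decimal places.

Solve by backward induction from round 6.
Round 6 (the studio proposes): the distributor gets 1 if talks fail, so the studio offers 1 and keeps 49.
Round 5 (the distributor proposes): the studio can get 49 next round, worth 0.64 × 49 = 31.36 now; the distributor offers that and keeps 18.64.
Round 4 (the studio proposes): the distributor can get 18.64 next round, worth 0.4 × 18.64 = 7.456 now. The studio offers 7.456 and keeps 50 − 7.456 = 42.544.
Round 3 (the distributor proposes): the studio can get 42.544 next round, worth 0.64 × 42.544 = 27.22816 now. The distributor offers 27.22816 and keeps 50 − 27.22816 = 22.77184.
Round 2 (the studio proposes): the distributor can get 22.77184 next round, worth 0.4 × 22.77184 = 9.108736 now, so the studio offers 9.108736, keeping 40.891264.
Round 1 (the distributor proposes): the studio can get 40.891264 next round, worth 0.64 × 40.891264 = 26.17040896 now, so the distributor offers 26.17040896, keeping 23.82959104.

23.83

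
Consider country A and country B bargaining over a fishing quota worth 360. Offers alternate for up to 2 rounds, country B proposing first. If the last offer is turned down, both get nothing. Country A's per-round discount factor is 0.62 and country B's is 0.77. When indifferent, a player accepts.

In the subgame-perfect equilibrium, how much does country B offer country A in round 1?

Solve by backward induction from round 2.
Round 2 (country A proposes): country B will accept anything ≥ 0, so country A offers 0 and keeps 360.
Round 1 (country B proposes): country A can get 360 next round, worth 0.62 × 360 = 223.2 now; country B offers that and keeps 136.8.

223.2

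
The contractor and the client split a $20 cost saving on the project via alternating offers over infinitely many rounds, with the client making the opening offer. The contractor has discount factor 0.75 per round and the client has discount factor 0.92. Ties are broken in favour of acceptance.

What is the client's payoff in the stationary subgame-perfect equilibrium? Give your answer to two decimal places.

16.13

Let x be the client's share when the client proposes and y be the contractor's share when the contractor proposes.
The contractor accepts iff offered ≥ 0.75·y, so x = 20 − 0.75y. Symmetrically y = 20 − 0.92x.
Substituting: x = 20 − 0.75(20 − 0.92x), giving x(1 − 0.92·0.75) = 20(1 − 0.75).
So x = 20 × 0.25 / 0.31 ≈ 16.1290, and the contractor receives 20 − x ≈ 3.8710.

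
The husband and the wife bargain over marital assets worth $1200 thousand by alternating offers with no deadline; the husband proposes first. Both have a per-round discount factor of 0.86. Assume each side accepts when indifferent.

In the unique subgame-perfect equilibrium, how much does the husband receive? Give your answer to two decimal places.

645.16

In a stationary SPE each proposer offers the other exactly their discounted continuation value.
If the husband keeps x when proposing and the wife keeps y when proposing, then x = 1200 − 0.86y and y = 1200 − 0.86x.
Solving: x = 1200(1 − 0.86) / (1 − 0.86·0.86) = 168 / 0.2604 ≈ 645.1613.
The wife gets 1200 − 645.1613 ≈ 554.8387.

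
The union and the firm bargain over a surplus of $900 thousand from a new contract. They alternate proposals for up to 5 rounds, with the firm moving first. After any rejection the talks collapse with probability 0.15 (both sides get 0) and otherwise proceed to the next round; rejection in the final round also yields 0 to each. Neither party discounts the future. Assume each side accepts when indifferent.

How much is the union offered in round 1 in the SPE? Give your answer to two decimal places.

197.66

Round 5 (the firm proposes): rejection yields 0 for the union; the firm offers 0 and keeps 900.
Round 4 (the union proposes): rejecting gives the firm an expected 0.85 × 900 = 765. The union offers 765 and keeps 900 − 765 = 135.
Round 3 (the firm proposes): rejecting gives the union an expected 0.85 × 135 = 114.75, so the firm offers 114.75, keeping 785.25.
Round 2 (the union proposes): rejecting gives the firm an expected 0.85 × 785.25 = 667.4625; the union offers that and keeps 232.5375.
Round 1 (the firm proposes): rejecting gives the union an expected 0.85 × 232.5375 = 197.656875. The firm offers 197.656875 and keeps 900 − 197.656875 = 702.343125.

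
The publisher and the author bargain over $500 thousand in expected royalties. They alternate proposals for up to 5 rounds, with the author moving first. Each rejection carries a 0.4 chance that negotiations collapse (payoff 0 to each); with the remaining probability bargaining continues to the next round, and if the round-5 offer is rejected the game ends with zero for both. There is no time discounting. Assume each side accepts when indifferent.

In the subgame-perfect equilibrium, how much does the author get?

By backward induction:
Round 5 (the author proposes): the publisher will accept anything ≥ 0, so the author offers 0 and keeps 500.
Round 4 (the publisher proposes): rejecting gives the author an expected 0.6 × 500 = 300, so the publisher offers 300, keeping 200.
Round 3 (the author proposes): rejecting gives the publisher an expected 0.6 × 200 = 120. The author offers 120 and keeps 500 − 120 = 380.
Round 2 (the publisher proposes): rejecting gives the author an expected 0.6 × 380 = 228. The publisher offers 228 and keeps 500 − 228 = 272.
Round 1 (the author proposes): rejecting gives the publisher an expected 0.6 × 272 = 163.2. The author offers 163.2 and keeps 500 − 163.2 = 336.8.

336.8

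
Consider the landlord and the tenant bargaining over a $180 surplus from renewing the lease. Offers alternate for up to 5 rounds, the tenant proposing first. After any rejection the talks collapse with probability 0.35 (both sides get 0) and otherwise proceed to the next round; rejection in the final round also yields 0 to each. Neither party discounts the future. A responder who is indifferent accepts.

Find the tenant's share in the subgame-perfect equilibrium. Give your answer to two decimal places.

121.75

Round 5 (the tenant proposes): the landlord will accept anything ≥ 0, so the tenant offers 0 and keeps 180.
Round 4 (the landlord proposes): rejecting gives the tenant an expected 0.65 × 180 = 117, so the landlord offers 117, keeping 63.
Round 3 (the tenant proposes): rejecting gives the landlord an expected 0.65 × 63 = 40.95. The tenant offers 40.95 and keeps 180 − 40.95 = 139.05.
Round 2 (the landlord proposes): rejecting gives the tenant an expected 0.65 × 139.05 = 90.3825; the landlord offers that and keeps 89.6175.
Round 1 (the tenant proposes): rejecting gives the landlord an expected 0.65 × 89.6175 = 58.251375; the tenant offers that and keeps 121.748625.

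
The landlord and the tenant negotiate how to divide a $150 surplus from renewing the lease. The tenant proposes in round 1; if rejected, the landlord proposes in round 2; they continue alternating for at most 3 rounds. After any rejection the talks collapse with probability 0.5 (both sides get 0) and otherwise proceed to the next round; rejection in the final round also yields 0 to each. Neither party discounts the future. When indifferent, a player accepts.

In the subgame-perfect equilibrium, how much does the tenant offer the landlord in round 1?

Round 3 (the tenant proposes): rejection yields 0 for the landlord; the tenant offers 0 and keeps 150.
Round 2 (the landlord proposes): rejecting gives the tenant an expected 0.5 × 150 = 75; the landlord offers that and keeps 75.
Round 1 (the tenant proposes): rejecting gives the landlord an expected 0.5 × 75 = 37.5, so the tenant offers 37.5, keeping 112.5.

37.5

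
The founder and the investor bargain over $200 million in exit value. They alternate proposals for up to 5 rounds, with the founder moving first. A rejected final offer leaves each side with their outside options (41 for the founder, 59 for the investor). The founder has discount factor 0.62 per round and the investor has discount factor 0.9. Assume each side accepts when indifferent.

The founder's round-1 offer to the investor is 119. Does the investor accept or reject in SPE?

Round 5 (the founder proposes): the investor gets 59 if talks fail, so the founder offers 59 and keeps 141.
Round 4 (the investor proposes): the founder can get 141 next round, worth 0.62 × 141 = 87.42 now, so the investor offers 87.42, keeping 112.58.
Round 3 (the founder proposes): the investor can get 112.58 next round, worth 0.9 × 112.58 = 101.322 now. The founder offers 101.322 and keeps 200 − 101.322 = 98.678.
Round 2 (the investor proposes): the founder can get 98.678 next round, worth 0.62 × 98.678 = 61.18036 now; the investor offers that and keeps 138.81964.
So by rejecting in round 1, the investor gets 138.81964 next round, worth 0.9 × 138.81964 = 124.937676 now.
Offer 119 < 124.937676, so the investor rejects.

Reject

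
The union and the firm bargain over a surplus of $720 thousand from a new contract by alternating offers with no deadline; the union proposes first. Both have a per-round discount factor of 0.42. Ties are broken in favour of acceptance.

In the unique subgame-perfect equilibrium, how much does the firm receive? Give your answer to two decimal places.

212.96

In a stationary SPE each proposer offers the other exactly their discounted continuation value.
If the union keeps x when proposing and the firm keeps y when proposing, then x = 720 − 0.42y and y = 720 − 0.42x.
Solving: x = 720(1 − 0.42) / (1 − 0.42·0.42) = 417.6 / 0.8236 ≈ 507.0423.
The firm gets 720 − 507.0423 ≈ 212.9577.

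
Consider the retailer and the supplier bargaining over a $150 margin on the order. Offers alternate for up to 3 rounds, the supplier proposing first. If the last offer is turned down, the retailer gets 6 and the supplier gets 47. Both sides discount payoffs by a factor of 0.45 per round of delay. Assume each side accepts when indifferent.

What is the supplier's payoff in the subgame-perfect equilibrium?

111.66

Round 3 (the supplier proposes): the retailer gets 6 if talks fail, so the supplier offers 6 and keeps 144.
Round 2 (the retailer proposes): the supplier can get 144 next round, worth 0.45 × 144 = 64.8 now; the retailer offers that and keeps 85.2.
Round 1 (the supplier proposes): the retailer can get 85.2 next round, worth 0.45 × 85.2 = 38.34 now. The supplier offers 38.34 and keeps 150 − 38.34 = 111.66.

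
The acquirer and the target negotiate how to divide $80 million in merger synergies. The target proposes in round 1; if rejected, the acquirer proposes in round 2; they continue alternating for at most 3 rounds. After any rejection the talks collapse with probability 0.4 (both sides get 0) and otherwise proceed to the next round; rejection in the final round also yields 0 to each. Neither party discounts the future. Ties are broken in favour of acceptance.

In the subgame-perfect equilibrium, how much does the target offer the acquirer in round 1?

Round 3 (the target proposes): rejection yields 0 for the acquirer; the target offers 0 and keeps 80.
Round 2 (the acquirer proposes): rejecting gives the target an expected 0.6 × 80 = 48, so the acquirer offers 48, keeping 32.
Round 1 (the target proposes): rejecting gives the acquirer an expected 0.6 × 32 = 19.2, so the target offers 19.2, keeping 60.8.

19.2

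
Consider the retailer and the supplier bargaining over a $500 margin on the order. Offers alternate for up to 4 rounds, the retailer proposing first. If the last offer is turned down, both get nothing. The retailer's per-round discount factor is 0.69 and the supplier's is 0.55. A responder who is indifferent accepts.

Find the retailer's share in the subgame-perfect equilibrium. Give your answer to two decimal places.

310.39

Round 4 (the supplier proposes): the retailer will accept anything ≥ 0, so the supplier offers 0 and keeps 500.
Round 3 (the retailer proposes): the supplier can get 500 next round, worth 0.55 × 500 = 275 now. The retailer offers 275 and keeps 500 − 275 = 225.
Round 2 (the supplier proposes): the retailer can get 225 next round, worth 0.69 × 225 = 155.25 now, so the supplier offers 155.25, keeping 344.75.
Round 1 (the retailer proposes): the supplier can get 344.75 next round, worth 0.55 × 344.75 = 189.6125 now; the retailer offers that and keeps 310.3875.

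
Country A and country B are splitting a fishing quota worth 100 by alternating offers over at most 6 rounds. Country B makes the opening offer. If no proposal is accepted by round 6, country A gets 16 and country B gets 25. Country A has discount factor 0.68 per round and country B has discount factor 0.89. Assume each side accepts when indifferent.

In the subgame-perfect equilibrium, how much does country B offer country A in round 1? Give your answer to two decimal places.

Round 6 (country A proposes): country B gets 25 if talks fail, so country A offers 25 and keeps 75.
Round 5 (country B proposes): country A can get 75 next round, worth 0.68 × 75 = 51 now, so country B offers 51, keeping 49.
Round 4 (country A proposes): country B can get 49 next round, worth 0.89 × 49 = 43.61 now; country A offers that and keeps 56.39.
Round 3 (country B proposes): country A can get 56.39 next round, worth 0.68 × 56.39 = 38.3452 now; country B offers that and keeps 61.6548.
Round 2 (country A proposes): country B can get 61.6548 next round, worth 0.89 × 61.6548 = 54.872772 now; country A offers that and keeps 45.127228.
Round 1 (country B proposes): country A can get 45.127228 next round, worth 0.68 × 45.127228 = 30.68651504 now. Country B offers 30.68651504 and keeps 100 − 30.68651504 = 69.31348496.

30.69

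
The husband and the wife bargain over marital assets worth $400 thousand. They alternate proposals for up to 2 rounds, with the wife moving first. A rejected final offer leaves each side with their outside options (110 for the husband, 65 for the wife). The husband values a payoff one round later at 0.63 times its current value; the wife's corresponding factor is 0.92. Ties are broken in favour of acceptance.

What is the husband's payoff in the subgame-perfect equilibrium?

Round 2 (the husband proposes): the wife gets 65 if talks fail, so the husband offers 65 and keeps 335.
Round 1 (the wife proposes): the husband can get 335 next round, worth 0.63 × 335 = 211.05 now, so the wife offers 211.05, keeping 188.95.

211.05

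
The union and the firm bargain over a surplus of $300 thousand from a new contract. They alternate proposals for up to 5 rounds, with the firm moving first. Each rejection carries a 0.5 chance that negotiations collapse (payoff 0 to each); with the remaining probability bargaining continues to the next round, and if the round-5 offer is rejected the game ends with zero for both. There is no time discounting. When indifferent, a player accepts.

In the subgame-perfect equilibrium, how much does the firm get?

Round 5 (the firm proposes): rejection yields 0 for the union; the firm offers 0 and keeps 300.
Round 4 (the union proposes): rejecting gives the firm an expected 0.5 × 300 = 150, so the union offers 150, keeping 150.
Round 3 (the firm proposes): rejecting gives the union an expected 0.5 × 150 = 75. The firm offers 75 and keeps 300 − 75 = 225.
Round 2 (the union proposes): rejecting gives the firm an expected 0.5 × 225 = 112.5; the union offers that and keeps 187.5.
Round 1 (the firm proposes): rejecting gives the union an expected 0.5 × 187.5 = 93.75. The firm offers 93.75 and keeps 300 − 93.75 = 206.25.

206.25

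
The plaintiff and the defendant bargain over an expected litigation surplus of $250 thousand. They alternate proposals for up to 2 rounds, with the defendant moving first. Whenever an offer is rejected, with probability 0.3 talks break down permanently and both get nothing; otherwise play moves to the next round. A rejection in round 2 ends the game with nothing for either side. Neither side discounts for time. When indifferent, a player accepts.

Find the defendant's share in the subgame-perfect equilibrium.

Round 2 (the plaintiff proposes): the defendant will accept anything ≥ 0, so the plaintiff offers 0 and keeps 250.
Round 1 (the defendant proposes): rejecting gives the plaintiff an expected 0.7 × 250 = 175; the defendant offers that and keeps 75.

75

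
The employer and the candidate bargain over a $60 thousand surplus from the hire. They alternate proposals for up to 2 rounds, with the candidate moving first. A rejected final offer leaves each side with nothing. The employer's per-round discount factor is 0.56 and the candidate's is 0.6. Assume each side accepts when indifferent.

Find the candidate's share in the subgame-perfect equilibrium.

26.4

Round 2 (the employer proposes): rejection yields 0 for the candidate; the employer offers 0 and keeps 60.
Round 1 (the candidate proposes): the employer can get 60 next round, worth 0.56 × 60 = 33.6 now; the candidate offers that and keeps 26.4.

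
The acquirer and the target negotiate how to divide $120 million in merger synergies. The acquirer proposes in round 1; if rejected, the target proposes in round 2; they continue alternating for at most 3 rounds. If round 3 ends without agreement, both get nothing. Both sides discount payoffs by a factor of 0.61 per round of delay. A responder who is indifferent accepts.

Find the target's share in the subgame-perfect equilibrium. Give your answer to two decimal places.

Round 3 (the acquirer proposes): rejection yields 0 for the target; the acquirer offers 0 and keeps 120.
Round 2 (the target proposes): the acquirer can get 120 next round, worth 0.61 × 120 = 73.2 now. The target offers 73.2 and keeps 120 − 73.2 = 46.8.
Round 1 (the acquirer proposes): the target can get 46.8 next round, worth 0.61 × 46.8 = 28.548 now. The acquirer offers 28.548 and keeps 120 − 28.548 = 91.452.

28.55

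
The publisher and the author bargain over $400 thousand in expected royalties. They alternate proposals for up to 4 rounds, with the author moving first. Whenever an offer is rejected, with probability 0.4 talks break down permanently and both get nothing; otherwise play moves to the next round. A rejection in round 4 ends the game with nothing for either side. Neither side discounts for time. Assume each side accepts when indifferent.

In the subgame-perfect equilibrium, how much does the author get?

By backward induction:
Round 4 (the publisher proposes): rejection yields 0 for the author; the publisher offers 0 and keeps 400.
Round 3 (the author proposes): rejecting gives the publisher an expected 0.6 × 400 = 240. The author offers 240 and keeps 400 − 240 = 160.
Round 2 (the publisher proposes): rejecting gives the author an expected 0.6 × 160 = 96, so the publisher offers 96, keeping 304.
Round 1 (the author proposes): rejecting gives the publisher an expected 0.6 × 304 = 182.4. The author offers 182.4 and keeps 400 − 182.4 = 217.6.

217.6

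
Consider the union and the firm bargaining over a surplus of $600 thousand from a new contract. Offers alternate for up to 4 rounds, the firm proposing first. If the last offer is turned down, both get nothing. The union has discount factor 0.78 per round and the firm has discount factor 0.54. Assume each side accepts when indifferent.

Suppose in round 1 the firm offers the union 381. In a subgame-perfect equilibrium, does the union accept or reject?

Reject

Round 4 (the union proposes): the firm will accept anything ≥ 0, so the union offers 0 and keeps 600.
Round 3 (the firm proposes): the union can get 600 next round, worth 0.78 × 600 = 468 now. The firm offers 468 and keeps 600 − 468 = 132.
Round 2 (the union proposes): the firm can get 132 next round, worth 0.54 × 132 = 71.28 now. The union offers 71.28 and keeps 600 − 71.28 = 528.72.
So by rejecting in round 1, the union gets 528.72 next round, worth 0.78 × 528.72 = 412.4016 now.
Offer 381 < 412.4016, so the union rejects.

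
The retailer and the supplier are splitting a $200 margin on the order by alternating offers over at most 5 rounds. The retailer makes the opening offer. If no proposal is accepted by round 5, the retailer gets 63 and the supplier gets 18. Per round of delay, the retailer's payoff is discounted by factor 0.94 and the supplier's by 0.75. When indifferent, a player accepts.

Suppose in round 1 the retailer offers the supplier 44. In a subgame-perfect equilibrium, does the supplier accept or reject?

Round 5 (the retailer proposes): the supplier gets 18 if talks fail, so the retailer offers 18 and keeps 182.
Round 4 (the supplier proposes): the retailer can get 182 next round, worth 0.94 × 182 = 171.08 now. The supplier offers 171.08 and keeps 200 − 171.08 = 28.92.
Round 3 (the retailer proposes): the supplier can get 28.92 next round, worth 0.75 × 28.92 = 21.69 now. The retailer offers 21.69 and keeps 200 − 21.69 = 178.31.
Round 2 (the supplier proposes): the retailer can get 178.31 next round, worth 0.94 × 178.31 = 167.6114 now. The supplier offers 167.6114 and keeps 200 − 167.6114 = 32.3886.
So by rejecting in round 1, the supplier gets 32.3886 next round, worth 0.75 × 32.3886 = 24.29145 now.
Offer 44 ≥ 24.29145, so the supplier accepts.

Accept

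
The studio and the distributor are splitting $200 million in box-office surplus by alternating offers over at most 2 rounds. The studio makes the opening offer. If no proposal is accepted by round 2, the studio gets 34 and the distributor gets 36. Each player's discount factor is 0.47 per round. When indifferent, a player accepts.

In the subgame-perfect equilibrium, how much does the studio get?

Round 2 (the distributor proposes): the studio gets 34 if talks fail, so the distributor offers 34 and keeps 166.
Round 1 (the studio proposes): the distributor can get 166 next round, worth 0.47 × 166 = 78.02 now, so the studio offers 78.02, keeping 121.98.

121.98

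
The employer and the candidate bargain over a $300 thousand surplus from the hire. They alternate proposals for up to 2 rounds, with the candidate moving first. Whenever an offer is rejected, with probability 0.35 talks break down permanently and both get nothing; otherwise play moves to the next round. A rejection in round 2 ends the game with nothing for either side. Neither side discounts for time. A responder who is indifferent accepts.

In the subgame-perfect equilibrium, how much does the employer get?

Round 2 (the employer proposes): the candidate will accept anything ≥ 0, so the employer offers 0 and keeps 300.
Round 1 (the candidate proposes): rejecting gives the employer an expected 0.65 × 300 = 195. The candidate offers 195 and keeps 300 − 195 = 105.

195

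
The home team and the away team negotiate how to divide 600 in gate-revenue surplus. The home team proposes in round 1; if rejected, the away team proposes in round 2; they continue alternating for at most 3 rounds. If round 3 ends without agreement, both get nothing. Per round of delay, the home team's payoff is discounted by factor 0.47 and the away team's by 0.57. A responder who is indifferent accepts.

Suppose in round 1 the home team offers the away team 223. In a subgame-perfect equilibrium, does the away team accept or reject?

Accept

Round 3 (the home team proposes): rejection yields 0 for the away team; the home team offers 0 and keeps 600.
Round 2 (the away team proposes): the home team can get 600 next round, worth 0.47 × 600 = 282 now. The away team offers 282 and keeps 600 − 282 = 318.
So by rejecting in round 1, the away team gets 318 next round, worth 0.57 × 318 = 181.26 now.
Offer 223 ≥ 181.26, so the away team accepts.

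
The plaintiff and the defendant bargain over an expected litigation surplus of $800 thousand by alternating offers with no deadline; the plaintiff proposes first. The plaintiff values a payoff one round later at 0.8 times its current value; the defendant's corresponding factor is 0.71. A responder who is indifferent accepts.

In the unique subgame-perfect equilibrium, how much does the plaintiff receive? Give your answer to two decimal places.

Let x be the plaintiff's share when the plaintiff proposes and y be the defendant's share when the defendant proposes.
The defendant accepts iff offered ≥ 0.71·y, so x = 800 − 0.71y. Symmetrically y = 800 − 0.8x.
Substituting: x = 800 − 0.71(800 − 0.8x), giving x(1 − 0.8·0.71) = 800(1 − 0.71).
So x = 800 × 0.29 / 0.432 ≈ 537.0370, and the defendant receives 800 − x ≈ 262.9630.

537.04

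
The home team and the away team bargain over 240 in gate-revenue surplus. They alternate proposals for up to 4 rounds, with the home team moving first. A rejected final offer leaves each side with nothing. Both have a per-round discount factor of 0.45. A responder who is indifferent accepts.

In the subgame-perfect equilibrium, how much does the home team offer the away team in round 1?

Work backward from the last round.
Round 4 (the away team proposes): rejection yields 0 for the home team; the away team offers 0 and keeps 240.
Round 3 (the home team proposes): the away team can get 240 next round, worth 0.45 × 240 = 108 now, so the home team offers 108, keeping 132.
Round 2 (the away team proposes): the home team can get 132 next round, worth 0.45 × 132 = 59.4 now, so the away team offers 59.4, keeping 180.6.
Round 1 (the home team proposes): the away team can get 180.6 next round, worth 0.45 × 180.6 = 81.27 now; the home team offers that and keeps 158.73.

81.27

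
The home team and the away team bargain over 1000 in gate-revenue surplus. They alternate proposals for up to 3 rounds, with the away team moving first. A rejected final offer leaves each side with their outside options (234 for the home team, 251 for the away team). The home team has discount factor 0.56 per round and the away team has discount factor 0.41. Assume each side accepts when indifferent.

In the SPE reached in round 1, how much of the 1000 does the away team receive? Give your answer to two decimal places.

615.87

Round 3 (the away team proposes): the home team gets 234 if talks fail, so the away team offers 234 and keeps 766.
Round 2 (the home team proposes): the away team can get 766 next round, worth 0.41 × 766 = 314.06 now, so the home team offers 314.06, keeping 685.94.
Round 1 (the away team proposes): the home team can get 685.94 next round, worth 0.56 × 685.94 = 384.1264 now, so the away team offers 384.1264, keeping 615.8736.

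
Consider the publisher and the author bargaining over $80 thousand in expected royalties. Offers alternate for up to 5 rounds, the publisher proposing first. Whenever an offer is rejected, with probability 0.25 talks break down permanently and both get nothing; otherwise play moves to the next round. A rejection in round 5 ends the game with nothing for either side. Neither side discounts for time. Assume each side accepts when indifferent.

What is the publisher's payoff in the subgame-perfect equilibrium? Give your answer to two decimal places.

Round 5 (the publisher proposes): the author will accept anything ≥ 0, so the publisher offers 0 and keeps 80.
Round 4 (the author proposes): rejecting gives the publisher an expected 0.75 × 80 = 60. The author offers 60 and keeps 80 − 60 = 20.
Round 3 (the publisher proposes): rejecting gives the author an expected 0.75 × 20 = 15; the publisher offers that and keeps 65.
Round 2 (the author proposes): rejecting gives the publisher an expected 0.75 × 65 = 48.75. The author offers 48.75 and keeps 80 − 48.75 = 31.25.
Round 1 (the publisher proposes): rejecting gives the author an expected 0.75 × 31.25 = 23.4375. The publisher offers 23.4375 and keeps 80 − 23.4375 = 56.5625.

56.56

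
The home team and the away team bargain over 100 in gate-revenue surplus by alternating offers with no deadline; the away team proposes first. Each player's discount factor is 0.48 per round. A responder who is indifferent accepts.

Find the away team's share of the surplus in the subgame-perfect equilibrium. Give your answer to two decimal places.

67.57

When the away team proposes, the home team accepts any offer worth at least 0.48 times what the home team would get by proposing next round; and vice versa.
This gives x = 100 − 0.48y and y = 100 − 0.48x, where x and y are each side's share when it proposes.
Hence (1 − 0.48·0.48)x = 100(1 − 0.48), i.e. 0.7696·x = 52.
x ≈ 67.5676; the home team's share is 100 − x ≈ 32.4324.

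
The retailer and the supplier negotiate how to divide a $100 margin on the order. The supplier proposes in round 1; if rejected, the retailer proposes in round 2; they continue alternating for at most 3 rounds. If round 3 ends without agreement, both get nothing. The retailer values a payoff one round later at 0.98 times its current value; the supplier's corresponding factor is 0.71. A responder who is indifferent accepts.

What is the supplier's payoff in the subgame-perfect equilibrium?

71.58

By backward induction:
Round 3 (the supplier proposes): rejection yields 0 for the retailer; the supplier offers 0 and keeps 100.
Round 2 (the retailer proposes): the supplier can get 100 next round, worth 0.71 × 100 = 71 now; the retailer offers that and keeps 29.
Round 1 (the supplier proposes): the retailer can get 29 next round, worth 0.98 × 29 = 28.42 now, so the supplier offers 28.42, keeping 71.58.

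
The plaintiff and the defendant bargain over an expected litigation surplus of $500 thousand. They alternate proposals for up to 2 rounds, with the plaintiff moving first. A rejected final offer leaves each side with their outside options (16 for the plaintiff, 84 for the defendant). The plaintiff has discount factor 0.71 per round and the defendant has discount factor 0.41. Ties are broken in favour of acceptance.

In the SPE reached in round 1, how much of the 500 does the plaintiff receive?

Round 2 (the defendant proposes): the plaintiff gets 16 if talks fail, so the defendant offers 16 and keeps 484.
Round 1 (the plaintiff proposes): the defendant can get 484 next round, worth 0.41 × 484 = 198.44 now. The plaintiff offers 198.44 and keeps 500 − 198.44 = 301.56.

301.56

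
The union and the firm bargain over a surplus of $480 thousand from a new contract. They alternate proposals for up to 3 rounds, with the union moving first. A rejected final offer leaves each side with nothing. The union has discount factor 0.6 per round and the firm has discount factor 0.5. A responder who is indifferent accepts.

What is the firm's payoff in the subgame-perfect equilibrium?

96

By backward induction:
Round 3 (the union proposes): the firm will accept anything ≥ 0, so the union offers 0 and keeps 480.
Round 2 (the firm proposes): the union can get 480 next round, worth 0.6 × 480 = 288 now, so the firm offers 288, keeping 192.
Round 1 (the union proposes): the firm can get 192 next round, worth 0.5 × 192 = 96 now; the union offers that and keeps 384.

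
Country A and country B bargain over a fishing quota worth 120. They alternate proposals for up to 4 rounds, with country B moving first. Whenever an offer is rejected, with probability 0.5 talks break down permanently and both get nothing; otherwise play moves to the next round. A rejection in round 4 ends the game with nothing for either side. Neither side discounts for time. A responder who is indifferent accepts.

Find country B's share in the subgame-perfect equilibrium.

75

Round 4 (country A proposes): rejection yields 0 for country B; country A offers 0 and keeps 120.
Round 3 (country B proposes): rejecting gives country A an expected 0.5 × 120 = 60, so country B offers 60, keeping 60.
Round 2 (country A proposes): rejecting gives country B an expected 0.5 × 60 = 30, so country A offers 30, keeping 90.
Round 1 (country B proposes): rejecting gives country A an expected 0.5 × 90 = 45, so country B offers 45, keeping 75.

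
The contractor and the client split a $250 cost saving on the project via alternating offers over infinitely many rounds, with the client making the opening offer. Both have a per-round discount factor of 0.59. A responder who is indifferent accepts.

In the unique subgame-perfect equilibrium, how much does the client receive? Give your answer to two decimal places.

157.23

Let x be the client's share when the client proposes and y be the contractor's share when the contractor proposes.
The contractor accepts iff offered ≥ 0.59·y, so x = 250 − 0.59y. Symmetrically y = 250 − 0.59x.
Substituting: x = 250 − 0.59(250 − 0.59x), giving x(1 − 0.59·0.59) = 250(1 − 0.59).
So x = 250 × 0.41 / 0.6519 ≈ 157.2327, and the contractor receives 250 − x ≈ 92.7673.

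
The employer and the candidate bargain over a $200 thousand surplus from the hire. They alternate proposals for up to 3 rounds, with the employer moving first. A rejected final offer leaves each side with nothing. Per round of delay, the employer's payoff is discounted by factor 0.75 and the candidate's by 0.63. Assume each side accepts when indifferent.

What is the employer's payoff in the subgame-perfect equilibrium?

168.5

Round 3 (the employer proposes): rejection yields 0 for the candidate; the employer offers 0 and keeps 200.
Round 2 (the candidate proposes): the employer can get 200 next round, worth 0.75 × 200 = 150 now, so the candidate offers 150, keeping 50.
Round 1 (the employer proposes): the candidate can get 50 next round, worth 0.63 × 50 = 31.5 now, so the employer offers 31.5, keeping 168.5.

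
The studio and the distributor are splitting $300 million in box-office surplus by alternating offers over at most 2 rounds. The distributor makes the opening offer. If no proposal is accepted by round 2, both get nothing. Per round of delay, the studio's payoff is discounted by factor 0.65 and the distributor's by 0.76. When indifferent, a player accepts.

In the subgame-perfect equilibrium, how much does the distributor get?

105

Round 2 (the studio proposes): the distributor will accept anything ≥ 0, so the studio offers 0 and keeps 300.
Round 1 (the distributor proposes): the studio can get 300 next round, worth 0.65 × 300 = 195 now; the distributor offers that and keeps 105.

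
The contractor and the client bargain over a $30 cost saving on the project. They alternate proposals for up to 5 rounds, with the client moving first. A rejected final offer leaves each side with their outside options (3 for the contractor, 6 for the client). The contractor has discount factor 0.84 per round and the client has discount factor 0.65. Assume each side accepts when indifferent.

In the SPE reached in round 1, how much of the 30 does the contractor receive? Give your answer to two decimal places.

Round 5 (the client proposes): the contractor gets 3 if talks fail, so the client offers 3 and keeps 27.
Round 4 (the contractor proposes): the client can get 27 next round, worth 0.65 × 27 = 17.55 now, so the contractor offers 17.55, keeping 12.45.
Round 3 (the client proposes): the contractor can get 12.45 next round, worth 0.84 × 12.45 = 10.458 now, so the client offers 10.458, keeping 19.542.
Round 2 (the contractor proposes): the client can get 19.542 next round, worth 0.65 × 19.542 = 12.7023 now. The contractor offers 12.7023 and keeps 30 − 12.7023 = 17.2977.
Round 1 (the client proposes): the contractor can get 17.2977 next round, worth 0.84 × 17.2977 = 14.530068 now. The client offers 14.530068 and keeps 30 − 14.530068 = 15.469932.

14.53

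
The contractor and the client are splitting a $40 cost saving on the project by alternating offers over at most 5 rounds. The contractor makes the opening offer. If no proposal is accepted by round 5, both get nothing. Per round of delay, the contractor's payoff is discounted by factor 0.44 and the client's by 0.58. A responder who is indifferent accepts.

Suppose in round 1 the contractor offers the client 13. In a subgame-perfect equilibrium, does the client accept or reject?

Reject

Round 5 (the contractor proposes): the client will accept anything ≥ 0, so the contractor offers 0 and keeps 40.
Round 4 (the client proposes): the contractor can get 40 next round, worth 0.44 × 40 = 17.6 now, so the client offers 17.6, keeping 22.4.
Round 3 (the contractor proposes): the client can get 22.4 next round, worth 0.58 × 22.4 = 12.992 now, so the contractor offers 12.992, keeping 27.008.
Round 2 (the client proposes): the contractor can get 27.008 next round, worth 0.44 × 27.008 = 11.88352 now. The client offers 11.88352 and keeps 40 − 11.88352 = 28.11648.
So by rejecting in round 1, the client gets 28.11648 next round, worth 0.58 × 28.11648 = 16.3075584 now.
Offer 13 < 16.3075584, so the client rejects.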